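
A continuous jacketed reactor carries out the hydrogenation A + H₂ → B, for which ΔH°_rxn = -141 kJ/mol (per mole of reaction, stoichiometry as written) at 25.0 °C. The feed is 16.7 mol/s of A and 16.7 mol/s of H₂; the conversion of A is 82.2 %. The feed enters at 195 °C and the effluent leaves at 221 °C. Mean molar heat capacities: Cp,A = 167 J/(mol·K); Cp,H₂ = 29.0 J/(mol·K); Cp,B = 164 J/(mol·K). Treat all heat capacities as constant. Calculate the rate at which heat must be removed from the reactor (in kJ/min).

Extent of reaction ξ = 0.822 × 16.7 = 13.727 mol/s
Reaction term: ξ·ΔH°_rxn = 13.727 × -141 = -1935.6 kJ/s
Sensible, feed 195→25 °C: -556.44 kJ/s
Outlet flows (mol/s): A 2.9726, H₂ 2.9726, B 13.727
Sensible, products 25→221 °C: 555.45 kJ/s
Q = ΔH = -1936.6 kJ/s = -1936.6 kW
Heat removed = 116190 kJ/min

Q_out = 116000 kJ/min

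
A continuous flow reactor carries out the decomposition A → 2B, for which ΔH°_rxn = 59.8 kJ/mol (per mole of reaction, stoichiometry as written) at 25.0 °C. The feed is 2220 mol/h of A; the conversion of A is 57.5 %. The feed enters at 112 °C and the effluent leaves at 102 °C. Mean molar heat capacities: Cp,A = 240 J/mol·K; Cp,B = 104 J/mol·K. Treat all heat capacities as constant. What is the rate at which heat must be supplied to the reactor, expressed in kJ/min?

Q_in = 1130 kJ/min

Extent of reaction ξ = 0.575 × 2220 = 1276.5 mol/h
Reaction term: ξ·ΔH°_rxn = 1276.5 × 59.8 = 76335 kJ/h
Sensible, feed 112→25 °C: -46354 kJ/h
Outlet flows (mol/h): A 943.5, B 2553
Sensible, products 25→102 °C: 37880 kJ/h
Q = ΔH = 67861 kJ/h = 18.85 kW
Heat supplied = 1131 kJ/min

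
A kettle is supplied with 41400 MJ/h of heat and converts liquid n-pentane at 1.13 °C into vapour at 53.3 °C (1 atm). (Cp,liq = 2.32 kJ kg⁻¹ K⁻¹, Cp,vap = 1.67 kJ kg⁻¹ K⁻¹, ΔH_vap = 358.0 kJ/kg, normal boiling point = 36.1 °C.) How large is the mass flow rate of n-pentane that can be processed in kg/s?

Δh = 2.32×(36.1−1.13) + 358.0 + 1.67×(53.3−36.1) = 467.85 kJ/kg
Q = 41400 MJ/h = 11500 kJ/s = 11500 kJ/s
ṁ = Q/Δh = 11500 / 467.85 = 24.58 kg/s

ṁ = 24.6 kg/s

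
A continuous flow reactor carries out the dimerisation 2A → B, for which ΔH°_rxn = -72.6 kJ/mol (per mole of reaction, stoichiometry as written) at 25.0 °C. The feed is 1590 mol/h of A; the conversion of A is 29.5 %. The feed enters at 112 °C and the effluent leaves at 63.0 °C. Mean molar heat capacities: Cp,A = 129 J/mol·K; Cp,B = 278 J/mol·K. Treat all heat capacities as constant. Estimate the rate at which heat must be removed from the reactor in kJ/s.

Extent of reaction ξ = 0.295 × 1590 / 2 = 234.52 mol/h
Reaction term: ξ·ΔH°_rxn = 234.52 × -72.6 = -17027 kJ/h
Sensible, feed 112→25 °C: -17845 kJ/h
Outlet flows (mol/h): A 1121, B 234.52
Sensible, products 25→63.0 °C: 7972.4 kJ/h
Q = ΔH = -26899 kJ/h = -7.4719 kW
Heat removed = 7.4719 kJ/s

Q_out = 7.47 kJ/s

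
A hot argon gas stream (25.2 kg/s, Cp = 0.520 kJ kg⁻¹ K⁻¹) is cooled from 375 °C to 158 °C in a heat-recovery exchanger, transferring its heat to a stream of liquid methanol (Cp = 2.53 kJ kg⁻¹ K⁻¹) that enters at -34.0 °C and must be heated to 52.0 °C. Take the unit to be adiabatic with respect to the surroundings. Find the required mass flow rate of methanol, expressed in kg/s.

ṁ_c = 13.1 kg/s

Heat released by hot stream: Q = 25.2 × 0.520 × (375 − 158) = 2843.6 kJ/s
Energy balance on cold side (adiabatic exchanger): Q = ṁ_c·Cp_c·(T_c,out − T_c,in)
ṁ_c = 2843.6 / [2.53 × (52.0 − -34.0)] = 13.069 kg/s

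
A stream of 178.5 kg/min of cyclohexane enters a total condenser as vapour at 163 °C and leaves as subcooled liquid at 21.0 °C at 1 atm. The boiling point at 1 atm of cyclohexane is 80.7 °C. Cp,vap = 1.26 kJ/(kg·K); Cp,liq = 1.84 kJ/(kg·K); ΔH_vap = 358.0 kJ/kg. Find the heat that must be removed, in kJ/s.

Q_c = 1700 kJ/s

vapour 163→80.7 °C: -103.7 kJ/kg
condensation at 80.7 °C: -358 kJ/kg
liquid 80.7→21.0 °C: -109.85 kJ/kg
Δh = -103.7 + -358 + -109.85 = -571.55 kJ/kg
Q = ṁ·Δh = 178.5 kg/min × -571.55 kJ/kg = -102020 kJ/min
|Q| = 1700.3 kW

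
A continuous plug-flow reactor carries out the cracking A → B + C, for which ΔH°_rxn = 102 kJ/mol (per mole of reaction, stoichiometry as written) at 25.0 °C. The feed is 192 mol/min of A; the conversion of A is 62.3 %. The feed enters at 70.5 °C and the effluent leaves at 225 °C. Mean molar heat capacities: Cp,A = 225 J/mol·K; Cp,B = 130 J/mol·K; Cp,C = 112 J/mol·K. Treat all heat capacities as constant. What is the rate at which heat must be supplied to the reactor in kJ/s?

Extent of reaction ξ = 0.623 × 192 = 119.62 mol/min
Reaction term: ξ·ΔH°_rxn = 119.62 × 102 = 12201 kJ/min
Sensible, feed 70.5→25 °C: -1965.6 kJ/min
Outlet flows (mol/min): A 72.384, B 119.62, C 119.62
Sensible, products 25→225 °C: 9046.7 kJ/min
Q = ΔH = 19282 kJ/min = 321.37 kW
Heat supplied = 321.37 kJ/s

Q_in = 321 kJ/s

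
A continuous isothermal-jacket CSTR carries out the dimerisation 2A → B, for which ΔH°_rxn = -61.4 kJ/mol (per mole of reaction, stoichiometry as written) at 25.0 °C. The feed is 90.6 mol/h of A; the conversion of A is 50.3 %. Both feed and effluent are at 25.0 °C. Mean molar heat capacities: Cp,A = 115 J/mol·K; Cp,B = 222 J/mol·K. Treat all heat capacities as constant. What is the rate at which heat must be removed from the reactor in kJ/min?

Extent of reaction ξ = 0.503 × 90.6 / 2 = 22.786 mol/h
Reaction term: ξ·ΔH°_rxn = 22.786 × -61.4 = -1399.1 kJ/h
Q = ΔH = -1399.1 kJ/h = -0.38863 kW
Heat removed = 23.318 kJ/min

Q_out = 23.3 kJ/min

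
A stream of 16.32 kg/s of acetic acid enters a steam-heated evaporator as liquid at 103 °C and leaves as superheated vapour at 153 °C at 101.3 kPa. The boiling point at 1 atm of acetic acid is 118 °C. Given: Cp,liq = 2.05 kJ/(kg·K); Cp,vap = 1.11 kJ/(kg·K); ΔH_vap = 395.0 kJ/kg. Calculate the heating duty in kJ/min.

liquid 103→118 °C: 30.75 kJ/kg
vaporisation at 118 °C: 395 kJ/kg
vapour 118→153 °C: 38.85 kJ/kg
Δh = 30.75 + 395 + 38.85 = 464.6 kJ/kg
Q = ṁ·Δh = 16.32 kg/s × 464.6 kJ/kg = 7582.3 kJ/s
|Q| = 7582.3 kW = 454940 kJ/min

Q = 455000 kJ/min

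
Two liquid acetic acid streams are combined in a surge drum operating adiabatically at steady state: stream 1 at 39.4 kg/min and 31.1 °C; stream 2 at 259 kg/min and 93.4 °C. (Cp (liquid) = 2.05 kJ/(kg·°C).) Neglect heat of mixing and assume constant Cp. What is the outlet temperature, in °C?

Adiabatic, steady state ⇒ Σ ṁᵢCp,ᵢ(T_out − Tᵢ) = 0
Σ ṁᵢCp,ᵢTᵢ = 39.4×2.05×31.1 + 259×2.05×93.4 = 52103
Σ ṁᵢCp,ᵢ = 39.4×2.05 + 259×2.05 = 611.72
T_out = 52103 / 611.72 = 85.174 °C

T_out = 85.2 °C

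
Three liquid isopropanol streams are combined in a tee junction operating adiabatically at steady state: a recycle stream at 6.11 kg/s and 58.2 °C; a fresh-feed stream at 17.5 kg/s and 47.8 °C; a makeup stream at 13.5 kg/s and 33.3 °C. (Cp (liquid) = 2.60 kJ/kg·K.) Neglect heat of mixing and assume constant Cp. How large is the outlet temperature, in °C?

T_out = 44.2 °C

Energy balance with Q = 0: Σ ṁᵢCp,ᵢ(T_out − Tᵢ) = 0
T_out = Σ ṁᵢCp,ᵢTᵢ / Σ ṁᵢCp,ᵢ
      = 4268.3 / 96.486 = 44.237 °C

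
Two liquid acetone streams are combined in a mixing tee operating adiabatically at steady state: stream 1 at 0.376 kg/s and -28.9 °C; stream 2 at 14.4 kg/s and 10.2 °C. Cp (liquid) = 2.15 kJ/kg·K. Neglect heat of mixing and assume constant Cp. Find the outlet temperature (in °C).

T_out = 9.21 °C

Adiabatic, steady state ⇒ Σ ṁᵢCp,ᵢ(T_out − Tᵢ) = 0
T_out = Σ ṁᵢCp,ᵢTᵢ / Σ ṁᵢCp,ᵢ
      = 292.43 / 31.768 = 9.205 °C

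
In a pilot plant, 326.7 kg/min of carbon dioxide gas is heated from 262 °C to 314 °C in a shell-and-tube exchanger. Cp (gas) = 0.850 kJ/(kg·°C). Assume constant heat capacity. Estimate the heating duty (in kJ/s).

Q = 241 kJ/s

Q = ṁ·Cp·ΔT = 326.7 × 0.850 × (314 − 262) = 14440 kJ/min
Converting: 14440 / 60 s = 240.67 kW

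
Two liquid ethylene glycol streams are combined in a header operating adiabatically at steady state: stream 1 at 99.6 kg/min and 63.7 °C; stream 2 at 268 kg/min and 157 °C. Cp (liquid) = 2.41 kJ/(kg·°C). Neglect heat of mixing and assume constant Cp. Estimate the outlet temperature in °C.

Energy balance with Q = 0: Σ ṁᵢCp,ᵢ(T_out − Tᵢ) = 0
T_out = Σ ṁᵢCp,ᵢTᵢ / Σ ṁᵢCp,ᵢ
      = 116690 / 885.92 = 131.72 °C

T_out = 132 °C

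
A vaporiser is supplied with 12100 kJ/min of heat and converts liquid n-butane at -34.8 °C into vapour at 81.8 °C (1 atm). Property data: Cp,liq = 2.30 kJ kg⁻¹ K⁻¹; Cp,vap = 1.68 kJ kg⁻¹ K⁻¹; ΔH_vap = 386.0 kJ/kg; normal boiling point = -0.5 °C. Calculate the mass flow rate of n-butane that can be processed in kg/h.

Δh = 2.30×(-0.5−-34.8) + 386.0 + 1.68×(81.8−-0.5) = 603.15 kJ/kg
Q = 12100 kJ/min = 201.67 kJ/s = 726000 kJ/h
ṁ = Q/Δh = 726000 / 603.15 = 1203.7 kg/h

ṁ = 1200 kg/h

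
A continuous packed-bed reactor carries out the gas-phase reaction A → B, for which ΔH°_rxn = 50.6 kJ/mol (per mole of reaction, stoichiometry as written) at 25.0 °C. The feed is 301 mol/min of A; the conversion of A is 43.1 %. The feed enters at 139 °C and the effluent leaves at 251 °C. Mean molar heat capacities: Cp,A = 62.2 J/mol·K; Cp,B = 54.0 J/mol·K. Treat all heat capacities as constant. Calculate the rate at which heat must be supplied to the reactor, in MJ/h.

Extent of reaction ξ = 0.431 × 301 = 129.73 mol/min
Reaction term: ξ·ΔH°_rxn = 129.73 × 50.6 = 6564.4 kJ/min
Sensible, feed 139→25 °C: -2134.3 kJ/min
Outlet flows (mol/min): A 171.27, B 129.73
Sensible, products 25→251 °C: 3990.8 kJ/min
Q = ΔH = 8420.9 kJ/min = 140.35 kW
Heat supplied = 505.25 MJ/h

Q_in = 505 MJ/h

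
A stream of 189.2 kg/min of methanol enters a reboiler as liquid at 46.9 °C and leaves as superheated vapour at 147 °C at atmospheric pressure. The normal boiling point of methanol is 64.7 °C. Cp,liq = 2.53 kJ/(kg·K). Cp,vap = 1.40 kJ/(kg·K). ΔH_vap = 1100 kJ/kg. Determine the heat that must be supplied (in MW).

Q = 3.97 MW

liquid 46.9→64.7 °C: 45.034 kJ/kg
vaporisation at 64.7 °C: 1100 kJ/kg
vapour 64.7→147 °C: 115.22 kJ/kg
Δh = 45.034 + 1100 + 115.22 = 1260.3 kJ/kg
Q = ṁ·Δh = 189.2 kg/min × 1260.3 kJ/kg = 238440 kJ/min
|Q| = 3974 kW = 3.974 MW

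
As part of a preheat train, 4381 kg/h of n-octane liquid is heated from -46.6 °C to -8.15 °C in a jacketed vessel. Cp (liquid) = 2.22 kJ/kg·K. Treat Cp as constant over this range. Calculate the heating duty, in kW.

Q = ṁ·Cp·ΔT = 4381 × 2.22 × (-8.15 − -46.6) = 373960 kJ/h
Converting: 373960 / 3600 s = 103.88 kW

Q = 104 kW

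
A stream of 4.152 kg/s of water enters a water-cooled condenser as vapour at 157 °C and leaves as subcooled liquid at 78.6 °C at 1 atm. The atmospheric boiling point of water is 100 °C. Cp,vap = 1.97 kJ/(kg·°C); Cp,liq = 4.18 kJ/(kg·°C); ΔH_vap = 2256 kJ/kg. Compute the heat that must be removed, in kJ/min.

Q_c = 612000 kJ/min

vapour 157→100 °C: -112.29 kJ/kg
condensation at 100 °C: -2256 kJ/kg
liquid 100→78.6 °C: -89.452 kJ/kg
Δh = -112.29 + -2256 + -89.452 = -2457.7 kJ/kg
Q = ṁ·Δh = 4.152 kg/s × -2457.7 kJ/kg = -10205 kJ/s
|Q| = 10205 kW = 612270 kJ/min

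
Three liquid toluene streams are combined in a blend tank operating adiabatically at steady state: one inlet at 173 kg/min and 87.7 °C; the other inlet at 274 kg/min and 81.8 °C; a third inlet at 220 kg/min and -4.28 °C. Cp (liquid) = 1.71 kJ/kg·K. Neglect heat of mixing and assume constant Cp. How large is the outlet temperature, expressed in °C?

T_out = 54.9 °C

No heat crosses the boundary, so H_out = H_in.
T_out = Σ ṁᵢCp,ᵢTᵢ / Σ ṁᵢCp,ᵢ
      = 62661 / 1140.6 = 54.938 °C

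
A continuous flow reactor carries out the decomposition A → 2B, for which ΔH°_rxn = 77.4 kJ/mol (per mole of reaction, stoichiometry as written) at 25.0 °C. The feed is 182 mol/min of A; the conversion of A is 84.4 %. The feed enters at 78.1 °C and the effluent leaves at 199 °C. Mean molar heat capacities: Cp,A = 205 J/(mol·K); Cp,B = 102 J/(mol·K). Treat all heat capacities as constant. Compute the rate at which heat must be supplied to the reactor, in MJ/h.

Extent of reaction ξ = 0.844 × 182 = 153.61 mol/min
Reaction term: ξ·ΔH°_rxn = 153.61 × 77.4 = 11889 kJ/min
Sensible, feed 78.1→25 °C: -1981.2 kJ/min
Outlet flows (mol/min): A 28.392, B 307.22
Sensible, products 25→199 °C: 6465.2 kJ/min
Q = ΔH = 16373 kJ/min = 272.89 kW
Heat supplied = 982.4 MJ/h

Q_in = 982 MJ/h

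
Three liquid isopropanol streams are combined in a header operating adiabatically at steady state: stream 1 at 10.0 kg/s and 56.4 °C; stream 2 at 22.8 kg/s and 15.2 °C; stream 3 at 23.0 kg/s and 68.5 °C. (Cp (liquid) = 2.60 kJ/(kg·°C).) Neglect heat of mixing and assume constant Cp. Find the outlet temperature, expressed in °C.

Energy balance with Q = 0: Σ ṁᵢCp,ᵢ(T_out − Tᵢ) = 0
Σ ṁᵢCp,ᵢTᵢ = 10.0×2.60×56.4 + 22.8×2.60×15.2 + 23.0×2.60×68.5 = 6463.8
Σ ṁᵢCp,ᵢ = 10.0×2.60 + 22.8×2.60 + 23.0×2.60 = 145.08
T_out = 6463.8 / 145.08 = 44.553 °C

T_out = 44.6 °C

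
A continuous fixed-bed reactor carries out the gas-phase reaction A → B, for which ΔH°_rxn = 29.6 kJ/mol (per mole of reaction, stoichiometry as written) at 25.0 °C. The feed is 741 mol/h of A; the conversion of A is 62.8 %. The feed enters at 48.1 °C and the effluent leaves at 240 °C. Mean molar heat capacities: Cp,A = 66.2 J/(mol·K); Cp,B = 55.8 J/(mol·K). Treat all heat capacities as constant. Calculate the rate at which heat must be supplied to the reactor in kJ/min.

Extent of reaction ξ = 0.628 × 741 = 465.35 mol/h
Reaction term: ξ·ΔH°_rxn = 465.35 × 29.6 = 13774 kJ/h
Sensible, feed 48.1→25 °C: -1133.2 kJ/h
Outlet flows (mol/h): A 275.65, B 465.35
Sensible, products 25→240 °C: 9506.1 kJ/h
Q = ΔH = 22147 kJ/h = 6.152 kW
Heat supplied = 369.12 kJ/min

Q_in = 369 kJ/min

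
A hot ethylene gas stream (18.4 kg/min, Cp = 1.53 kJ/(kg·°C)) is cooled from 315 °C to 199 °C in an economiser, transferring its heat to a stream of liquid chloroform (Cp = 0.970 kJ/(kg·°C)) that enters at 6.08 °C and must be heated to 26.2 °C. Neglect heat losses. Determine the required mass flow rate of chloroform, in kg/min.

ṁ_c = 167 kg/min

Heat released by hot stream: Q = 18.4 × 1.53 × (315 − 199) = 3265.6 kJ/min
Energy balance on cold side (adiabatic exchanger): Q = ṁ_c·Cp_c·(T_c,out − T_c,in)
ṁ_c = 3265.6 / [0.970 × (26.2 − 6.08)] = 167.33 kg/min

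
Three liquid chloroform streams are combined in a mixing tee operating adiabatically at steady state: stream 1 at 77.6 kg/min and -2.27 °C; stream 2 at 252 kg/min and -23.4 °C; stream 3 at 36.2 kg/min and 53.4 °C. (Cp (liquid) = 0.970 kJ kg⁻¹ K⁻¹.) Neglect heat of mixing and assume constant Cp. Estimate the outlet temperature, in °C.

Adiabatic, steady state ⇒ Σ ṁᵢCp,ᵢ(T_out − Tᵢ) = 0
T_out = Σ ṁᵢCp,ᵢTᵢ / Σ ṁᵢCp,ᵢ
      = -4015.7 / 354.83 = -11.317 °C

T_out = -11.3 °C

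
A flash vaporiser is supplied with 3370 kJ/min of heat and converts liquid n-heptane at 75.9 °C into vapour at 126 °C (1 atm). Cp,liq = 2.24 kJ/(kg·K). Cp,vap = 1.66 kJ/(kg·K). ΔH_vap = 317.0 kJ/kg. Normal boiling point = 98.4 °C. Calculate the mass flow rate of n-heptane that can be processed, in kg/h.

Δh = 2.24×(98.4−75.9) + 317.0 + 1.66×(126−98.4) = 413.22 kJ/kg
Q = 3370 kJ/min = 56.167 kJ/s = 202200 kJ/h
ṁ = Q/Δh = 202200 / 413.22 = 489.33 kg/h

ṁ = 489 kg/h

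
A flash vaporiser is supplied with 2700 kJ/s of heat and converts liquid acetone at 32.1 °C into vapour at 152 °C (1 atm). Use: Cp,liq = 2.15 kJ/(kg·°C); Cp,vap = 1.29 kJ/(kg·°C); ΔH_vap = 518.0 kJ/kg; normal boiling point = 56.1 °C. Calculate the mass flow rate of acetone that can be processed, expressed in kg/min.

Δh = 2.15×(56.1−32.1) + 518.0 + 1.29×(152−56.1) = 693.31 kJ/kg
Q = 2700 kJ/s = 2700 kJ/s = 162000 kJ/min
ṁ = Q/Δh = 162000 / 693.31 = 233.66 kg/min

ṁ = 234 kg/min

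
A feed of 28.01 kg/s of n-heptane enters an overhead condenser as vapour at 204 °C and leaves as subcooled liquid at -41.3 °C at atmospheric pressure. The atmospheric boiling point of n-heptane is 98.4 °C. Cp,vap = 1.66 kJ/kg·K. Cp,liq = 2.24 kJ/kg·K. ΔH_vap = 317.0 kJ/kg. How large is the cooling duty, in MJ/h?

vapour 204→98.4 °C: -175.3 kJ/kg
condensation at 98.4 °C: -317 kJ/kg
liquid 98.4→-41.3 °C: -312.93 kJ/kg
Δh = -175.3 + -317 + -312.93 = -805.22 kJ/kg
Q = ṁ·Δh = 28.01 kg/s × -805.22 kJ/kg = -22554 kJ/s
|Q| = 22554 kW = 81196 MJ/h

Q_c = 81200 MJ/h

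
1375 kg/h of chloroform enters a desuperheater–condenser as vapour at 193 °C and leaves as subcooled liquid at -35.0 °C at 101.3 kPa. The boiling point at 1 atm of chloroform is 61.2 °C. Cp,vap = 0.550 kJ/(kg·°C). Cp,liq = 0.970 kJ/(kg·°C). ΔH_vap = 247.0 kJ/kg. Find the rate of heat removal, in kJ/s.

Q_c = 158 kJ/s

vapour 193→61.2 °C: -72.49 kJ/kg
condensation at 61.2 °C: -247 kJ/kg
liquid 61.2→-35.0 °C: -93.314 kJ/kg
Δh = -72.49 + -247 + -93.314 = -412.8 kJ/kg
Q = ṁ·Δh = 1375 kg/h × -412.8 kJ/kg = -567610 kJ/h
|Q| = 157.67 kW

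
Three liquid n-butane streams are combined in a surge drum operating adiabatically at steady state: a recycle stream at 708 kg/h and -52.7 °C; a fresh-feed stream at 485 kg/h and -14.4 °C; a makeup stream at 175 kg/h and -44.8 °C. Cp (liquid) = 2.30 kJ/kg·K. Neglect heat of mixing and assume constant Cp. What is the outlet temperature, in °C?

T_out = -38.1 °C

No heat crosses the boundary, so H_out = H_in.
Σ ṁᵢCp,ᵢTᵢ = 708×2.30×-52.7 + 485×2.30×-14.4 + 175×2.30×-44.8 = -119910
Σ ṁᵢCp,ᵢ = 708×2.30 + 485×2.30 + 175×2.30 = 3146.4
T_out = -119910 / 3146.4 = -38.111 °C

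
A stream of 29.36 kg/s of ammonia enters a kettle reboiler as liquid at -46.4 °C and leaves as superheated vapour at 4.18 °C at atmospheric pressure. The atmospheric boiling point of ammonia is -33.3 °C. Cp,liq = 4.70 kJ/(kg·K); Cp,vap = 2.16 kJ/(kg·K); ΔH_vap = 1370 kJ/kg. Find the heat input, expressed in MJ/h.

liquid -46.4→-33.3 °C: 61.57 kJ/kg
vaporisation at -33.3 °C: 1370 kJ/kg
vapour -33.3→4.18 °C: 80.957 kJ/kg
Δh = 61.57 + 1370 + 80.957 = 1512.5 kJ/kg
Q = ṁ·Δh = 29.36 kg/s × 1512.5 kJ/kg = 44408 kJ/s
|Q| = 44408 kW = 159870 MJ/h

Q = 160000 MJ/h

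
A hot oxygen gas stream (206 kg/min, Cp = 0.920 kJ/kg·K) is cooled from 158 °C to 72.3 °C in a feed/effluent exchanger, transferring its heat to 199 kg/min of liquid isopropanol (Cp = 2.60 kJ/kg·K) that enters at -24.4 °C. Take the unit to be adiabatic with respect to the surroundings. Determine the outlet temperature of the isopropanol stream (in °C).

T_c,out = 6.99 °C

Heat released by hot stream: Q = 206 × 0.920 × (158 − 72.3) = 16242 kJ/min
Energy balance on cold side (adiabatic exchanger): Q = ṁ_c·Cp_c·(T_c,out − T_c,in)
T_c,out = -24.4 + 16242/(199 × 2.60) = 6.9913 °C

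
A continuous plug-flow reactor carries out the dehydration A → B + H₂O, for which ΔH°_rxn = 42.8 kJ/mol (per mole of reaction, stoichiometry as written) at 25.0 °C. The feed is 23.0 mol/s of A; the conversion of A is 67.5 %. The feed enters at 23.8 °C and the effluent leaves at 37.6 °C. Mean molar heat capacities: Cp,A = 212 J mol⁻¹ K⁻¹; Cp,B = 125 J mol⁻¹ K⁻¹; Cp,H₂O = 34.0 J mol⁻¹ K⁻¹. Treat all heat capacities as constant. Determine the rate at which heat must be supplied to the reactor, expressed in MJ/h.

Extent of reaction ξ = 0.675 × 23.0 = 15.525 mol/s
Reaction term: ξ·ΔH°_rxn = 15.525 × 42.8 = 664.47 kJ/s
Sensible, feed 23.8→25 °C: 5.8512 kJ/s
Outlet flows (mol/s): A 7.475, B 15.525, H₂O 15.525
Sensible, products 25→37.6 °C: 51.07 kJ/s
Q = ΔH = 721.39 kJ/s = 721.39 kW
Heat supplied = 2597 MJ/h

Q_in = 2600 MJ/h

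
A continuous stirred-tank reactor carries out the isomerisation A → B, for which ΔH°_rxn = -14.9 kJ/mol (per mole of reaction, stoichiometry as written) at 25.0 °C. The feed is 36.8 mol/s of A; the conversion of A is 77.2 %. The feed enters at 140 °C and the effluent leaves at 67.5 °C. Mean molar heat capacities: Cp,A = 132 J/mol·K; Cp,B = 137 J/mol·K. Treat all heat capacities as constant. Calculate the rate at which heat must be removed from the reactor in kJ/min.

Extent of reaction ξ = 0.772 × 36.8 = 28.41 mol/s
Reaction term: ξ·ΔH°_rxn = 28.41 × -14.9 = -423.3 kJ/s
Sensible, feed 140→25 °C: -558.62 kJ/s
Outlet flows (mol/s): A 8.3904, B 28.41
Sensible, products 25→67.5 °C: 212.49 kJ/s
Q = ΔH = -769.44 kJ/s = -769.44 kW
Heat removed = 46167 kJ/min

Q_out = 46200 kJ/min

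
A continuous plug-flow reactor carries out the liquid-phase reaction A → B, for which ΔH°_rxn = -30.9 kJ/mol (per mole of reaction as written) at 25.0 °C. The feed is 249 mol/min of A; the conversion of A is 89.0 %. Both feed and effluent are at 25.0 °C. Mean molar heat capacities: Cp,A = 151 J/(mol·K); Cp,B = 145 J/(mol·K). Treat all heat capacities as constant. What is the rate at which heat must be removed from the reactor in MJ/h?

Q_out = 411 MJ/h

Extent of reaction ξ = 0.890 × 249 = 221.61 mol/min
Reaction term: ξ·ΔH°_rxn = 221.61 × -30.9 = -6847.7 kJ/min
Q = ΔH = -6847.7 kJ/min = -114.13 kW
Heat removed = 410.86 MJ/h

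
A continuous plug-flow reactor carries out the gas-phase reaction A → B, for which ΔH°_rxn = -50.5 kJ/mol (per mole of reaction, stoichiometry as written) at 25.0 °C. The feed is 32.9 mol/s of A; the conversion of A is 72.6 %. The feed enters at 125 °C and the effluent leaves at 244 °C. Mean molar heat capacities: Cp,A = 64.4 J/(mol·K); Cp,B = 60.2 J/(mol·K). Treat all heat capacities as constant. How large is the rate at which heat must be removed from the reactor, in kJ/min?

Extent of reaction ξ = 0.726 × 32.9 = 23.885 mol/s
Reaction term: ξ·ΔH°_rxn = 23.885 × -50.5 = -1206.2 kJ/s
Sensible, feed 125→25 °C: -211.88 kJ/s
Outlet flows (mol/s): A 9.0146, B 23.885
Sensible, products 25→244 °C: 442.04 kJ/s
Q = ΔH = -976.05 kJ/s = -976.05 kW
Heat removed = 58563 kJ/min

Q_out = 58600 kJ/min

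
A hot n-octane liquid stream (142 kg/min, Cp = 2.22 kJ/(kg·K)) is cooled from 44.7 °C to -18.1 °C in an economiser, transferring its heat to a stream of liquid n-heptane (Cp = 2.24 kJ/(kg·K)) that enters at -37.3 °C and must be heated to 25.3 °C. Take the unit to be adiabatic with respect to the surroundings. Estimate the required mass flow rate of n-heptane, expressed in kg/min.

ṁ_c = 141 kg/min

Heat released by hot stream: Q = 142 × 2.22 × (44.7 − -18.1) = 19797 kJ/min
Energy balance on cold side (adiabatic exchanger): Q = ṁ_c·Cp_c·(T_c,out − T_c,in)
ṁ_c = 19797 / [2.24 × (25.3 − -37.3)] = 141.18 kg/min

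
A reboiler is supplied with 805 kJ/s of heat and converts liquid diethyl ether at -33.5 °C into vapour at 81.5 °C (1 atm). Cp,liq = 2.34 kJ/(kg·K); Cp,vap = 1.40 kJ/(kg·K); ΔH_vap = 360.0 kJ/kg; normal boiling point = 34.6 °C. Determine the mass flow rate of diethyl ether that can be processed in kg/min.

Δh = 2.34×(34.6−-33.5) + 360.0 + 1.40×(81.5−34.6) = 585.01 kJ/kg
Q = 805 kJ/s = 805 kJ/s = 48300 kJ/min
ṁ = Q/Δh = 48300 / 585.01 = 82.562 kg/min

ṁ = 82.6 kg/min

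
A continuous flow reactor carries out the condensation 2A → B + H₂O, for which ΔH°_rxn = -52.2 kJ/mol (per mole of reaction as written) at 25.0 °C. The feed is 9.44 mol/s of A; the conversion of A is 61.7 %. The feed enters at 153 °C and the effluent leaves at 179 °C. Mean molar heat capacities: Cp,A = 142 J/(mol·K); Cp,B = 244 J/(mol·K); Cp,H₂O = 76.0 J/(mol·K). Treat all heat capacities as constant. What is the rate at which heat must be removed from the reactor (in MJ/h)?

Extent of reaction ξ = 0.617 × 9.44 / 2 = 2.9122 mol/s
Reaction term: ξ·ΔH°_rxn = 2.9122 × -52.2 = -152.02 kJ/s
Sensible, feed 153→25 °C: -171.58 kJ/s
Outlet flows (mol/s): A 3.6155, B 2.9122, H₂O 2.9122
Sensible, products 25→179 °C: 222.58 kJ/s
Q = ΔH = -101.02 kJ/s = -101.02 kW
Heat removed = 363.68 MJ/h

Q_out = 364 MJ/h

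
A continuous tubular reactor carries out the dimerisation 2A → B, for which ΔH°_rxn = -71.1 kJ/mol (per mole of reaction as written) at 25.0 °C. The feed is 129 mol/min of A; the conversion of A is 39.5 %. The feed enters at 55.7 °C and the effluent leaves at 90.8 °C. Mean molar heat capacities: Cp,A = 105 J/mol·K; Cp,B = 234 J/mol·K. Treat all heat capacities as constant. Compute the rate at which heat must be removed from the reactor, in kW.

Extent of reaction ξ = 0.395 × 129 / 2 = 25.478 mol/min
Reaction term: ξ·ΔH°_rxn = 25.478 × -71.1 = -1811.5 kJ/min
Sensible, feed 55.7→25 °C: -415.83 kJ/min
Outlet flows (mol/min): A 78.045, B 25.478
Sensible, products 25→90.8 °C: 931.5 kJ/min
Q = ΔH = -1295.8 kJ/min = -21.596 kW
Heat removed = 21.596 kW

Q_out = 21.6 kW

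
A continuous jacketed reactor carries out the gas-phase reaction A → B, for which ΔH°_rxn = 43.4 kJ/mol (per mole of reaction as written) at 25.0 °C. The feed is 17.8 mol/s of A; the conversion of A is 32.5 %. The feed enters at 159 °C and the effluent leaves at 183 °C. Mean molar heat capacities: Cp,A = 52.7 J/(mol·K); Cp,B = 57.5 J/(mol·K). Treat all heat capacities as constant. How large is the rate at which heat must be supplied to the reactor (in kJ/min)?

Extent of reaction ξ = 0.325 × 17.8 = 5.785 mol/s
Reaction term: ξ·ΔH°_rxn = 5.785 × 43.4 = 251.07 kJ/s
Sensible, feed 159→25 °C: -125.7 kJ/s
Outlet flows (mol/s): A 12.015, B 5.785
Sensible, products 25→183 °C: 152.6 kJ/s
Q = ΔH = 277.97 kJ/s = 277.97 kW
Heat supplied = 16678 kJ/min

Q_in = 16700 kJ/min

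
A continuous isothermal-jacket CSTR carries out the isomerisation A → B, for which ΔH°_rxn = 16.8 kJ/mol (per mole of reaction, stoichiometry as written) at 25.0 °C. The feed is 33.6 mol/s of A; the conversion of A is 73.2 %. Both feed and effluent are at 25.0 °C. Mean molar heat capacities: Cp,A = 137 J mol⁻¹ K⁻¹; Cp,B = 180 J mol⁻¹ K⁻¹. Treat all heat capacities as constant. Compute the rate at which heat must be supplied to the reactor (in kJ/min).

Extent of reaction ξ = 0.732 × 33.6 = 24.595 mol/s
Reaction term: ξ·ΔH°_rxn = 24.595 × 16.8 = 413.2 kJ/s
Q = ΔH = 413.2 kJ/s = 413.2 kW
Heat supplied = 24792 kJ/min

Q_in = 24800 kJ/min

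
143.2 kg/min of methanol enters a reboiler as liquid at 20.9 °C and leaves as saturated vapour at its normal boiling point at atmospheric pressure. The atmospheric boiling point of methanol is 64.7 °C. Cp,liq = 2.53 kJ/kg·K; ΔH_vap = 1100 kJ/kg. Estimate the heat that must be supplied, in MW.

liquid 20.9→64.7 °C: 110.81 kJ/kg
vaporisation at 64.7 °C: 1100 kJ/kg
Δh = 110.81 + 1100 = 1210.8 kJ/kg
Q = ṁ·Δh = 143.2 kg/min × 1210.8 kJ/kg = 173390 kJ/min
|Q| = 2889.8 kW = 2.8898 MW

Q = 2.89 MW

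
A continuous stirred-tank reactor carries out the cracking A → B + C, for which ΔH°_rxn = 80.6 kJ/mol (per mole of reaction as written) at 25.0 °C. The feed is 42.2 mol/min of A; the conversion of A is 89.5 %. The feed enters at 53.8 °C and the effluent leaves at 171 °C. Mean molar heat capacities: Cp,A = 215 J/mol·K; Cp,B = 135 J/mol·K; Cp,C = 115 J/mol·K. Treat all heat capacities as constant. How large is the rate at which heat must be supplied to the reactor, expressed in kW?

Q_in = 71.7 kW

Extent of reaction ξ = 0.895 × 42.2 = 37.769 mol/min
Reaction term: ξ·ΔH°_rxn = 37.769 × 80.6 = 3044.2 kJ/min
Sensible, feed 53.8→25 °C: -261.3 kJ/min
Outlet flows (mol/min): A 4.431, B 37.769, C 37.769
Sensible, products 25→171 °C: 1517.7 kJ/min
Q = ΔH = 4300.5 kJ/min = 71.676 kW
Heat supplied = 71.676 kW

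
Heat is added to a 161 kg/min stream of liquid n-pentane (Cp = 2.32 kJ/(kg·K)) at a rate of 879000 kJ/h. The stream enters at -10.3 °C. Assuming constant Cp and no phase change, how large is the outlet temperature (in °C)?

Q = 879000 kJ/h = 14650 kJ/min
ΔT = Q/(ṁ·Cp) = 14650/(161×2.32) = 39.221 K
T_out = -10.3 + 39.221 = 28.921 °C

T_out = 28.9 °C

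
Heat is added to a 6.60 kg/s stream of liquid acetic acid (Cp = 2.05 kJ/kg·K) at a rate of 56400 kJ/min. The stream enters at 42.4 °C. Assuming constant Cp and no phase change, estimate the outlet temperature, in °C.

Q = 56400 kJ/min = 940 kJ/s
ΔT = Q/(ṁ·Cp) = 940/(6.60×2.05) = 69.475 K
T_out = 42.4 + 69.475 = 111.88 °C

T_out = 112 °C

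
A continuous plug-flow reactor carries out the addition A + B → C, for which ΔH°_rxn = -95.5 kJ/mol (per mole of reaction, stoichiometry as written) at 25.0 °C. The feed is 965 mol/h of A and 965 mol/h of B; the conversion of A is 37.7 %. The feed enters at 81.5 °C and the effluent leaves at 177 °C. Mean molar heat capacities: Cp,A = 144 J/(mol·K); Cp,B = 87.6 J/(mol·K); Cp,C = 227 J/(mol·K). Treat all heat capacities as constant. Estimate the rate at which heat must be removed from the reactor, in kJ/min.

Extent of reaction ξ = 0.377 × 965 = 363.81 mol/h
Reaction term: ξ·ΔH°_rxn = 363.81 × -95.5 = -34743 kJ/h
Sensible, feed 81.5→25 °C: -12627 kJ/h
Outlet flows (mol/h): A 601.19, B 601.19, C 363.81
Sensible, products 25→177 °C: 33717 kJ/h
Q = ΔH = -13654 kJ/h = -3.7928 kW
Heat removed = 227.57 kJ/min

Q_out = 228 kJ/min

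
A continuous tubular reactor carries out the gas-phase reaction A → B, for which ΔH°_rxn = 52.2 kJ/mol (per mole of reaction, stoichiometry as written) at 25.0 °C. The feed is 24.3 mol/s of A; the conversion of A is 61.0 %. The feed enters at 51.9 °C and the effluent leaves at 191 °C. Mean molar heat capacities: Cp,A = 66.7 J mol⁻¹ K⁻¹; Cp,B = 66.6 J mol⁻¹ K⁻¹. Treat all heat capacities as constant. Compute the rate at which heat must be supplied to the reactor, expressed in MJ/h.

Q_in = 3600 MJ/h

Extent of reaction ξ = 0.610 × 24.3 = 14.823 mol/s
Reaction term: ξ·ΔH°_rxn = 14.823 × 52.2 = 773.76 kJ/s
Sensible, feed 51.9→25 °C: -43.6 kJ/s
Outlet flows (mol/s): A 9.477, B 14.823
Sensible, products 25→191 °C: 268.81 kJ/s
Q = ΔH = 998.97 kJ/s = 998.97 kW
Heat supplied = 3596.3 MJ/h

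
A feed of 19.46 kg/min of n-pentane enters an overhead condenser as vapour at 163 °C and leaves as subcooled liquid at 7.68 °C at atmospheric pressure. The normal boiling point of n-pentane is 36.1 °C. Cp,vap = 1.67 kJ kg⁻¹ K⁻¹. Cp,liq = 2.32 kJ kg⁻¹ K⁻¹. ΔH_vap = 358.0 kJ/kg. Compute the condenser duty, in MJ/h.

Q_c = 742 MJ/h

vapour 163→36.1 °C: -211.92 kJ/kg
condensation at 36.1 °C: -358 kJ/kg
liquid 36.1→7.68 °C: -65.934 kJ/kg
Δh = -211.92 + -358 + -65.934 = -635.86 kJ/kg
Q = ṁ·Δh = 19.46 kg/min × -635.86 kJ/kg = -12374 kJ/min
|Q| = 206.23 kW = 742.43 MJ/h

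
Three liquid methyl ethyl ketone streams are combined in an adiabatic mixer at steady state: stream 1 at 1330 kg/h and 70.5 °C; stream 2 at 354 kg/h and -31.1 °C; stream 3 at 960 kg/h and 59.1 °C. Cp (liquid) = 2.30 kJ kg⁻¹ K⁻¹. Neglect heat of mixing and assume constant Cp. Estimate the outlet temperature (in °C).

Energy balance with Q = 0: Σ ṁᵢCp,ᵢ(T_out − Tᵢ) = 0
T_out = Σ ṁᵢCp,ᵢTᵢ / Σ ṁᵢCp,ᵢ
      = 320830 / 6081.2 = 52.758 °C

T_out = 52.8 °C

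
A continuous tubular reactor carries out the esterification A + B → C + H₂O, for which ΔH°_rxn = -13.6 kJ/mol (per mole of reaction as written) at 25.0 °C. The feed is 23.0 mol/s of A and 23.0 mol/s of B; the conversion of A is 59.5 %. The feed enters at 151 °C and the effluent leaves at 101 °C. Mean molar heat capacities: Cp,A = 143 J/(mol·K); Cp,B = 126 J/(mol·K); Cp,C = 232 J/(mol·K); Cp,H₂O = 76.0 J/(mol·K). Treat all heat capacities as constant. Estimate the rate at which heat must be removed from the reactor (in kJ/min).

Extent of reaction ξ = 0.595 × 23.0 = 13.685 mol/s
Reaction term: ξ·ΔH°_rxn = 13.685 × -13.6 = -186.12 kJ/s
Sensible, feed 151→25 °C: -779.56 kJ/s
Outlet flows (mol/s): A 9.315, B 9.315, C 13.685, H₂O 13.685
Sensible, products 25→101 °C: 510.77 kJ/s
Q = ΔH = -454.9 kJ/s = -454.9 kW
Heat removed = 27294 kJ/min

Q_out = 27300 kJ/min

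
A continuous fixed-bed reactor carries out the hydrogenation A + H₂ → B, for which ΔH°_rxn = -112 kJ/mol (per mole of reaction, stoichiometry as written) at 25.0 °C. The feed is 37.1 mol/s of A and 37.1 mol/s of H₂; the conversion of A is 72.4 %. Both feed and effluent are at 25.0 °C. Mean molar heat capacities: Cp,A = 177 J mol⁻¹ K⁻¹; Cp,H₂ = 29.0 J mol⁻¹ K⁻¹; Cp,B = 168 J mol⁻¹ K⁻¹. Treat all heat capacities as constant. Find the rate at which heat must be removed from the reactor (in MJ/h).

Q_out = 10800 MJ/h

Extent of reaction ξ = 0.724 × 37.1 = 26.86 mol/s
Reaction term: ξ·ΔH°_rxn = 26.86 × -112 = -3008.4 kJ/s
Q = ΔH = -3008.4 kJ/s = -3008.4 kW
Heat removed = 10830 MJ/h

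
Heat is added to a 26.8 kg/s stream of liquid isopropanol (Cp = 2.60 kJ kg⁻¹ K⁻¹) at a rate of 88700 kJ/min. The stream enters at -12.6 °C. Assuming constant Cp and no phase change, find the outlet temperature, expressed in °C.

Q = 88700 kJ/min = 1478.3 kJ/s
ΔT = Q/(ṁ·Cp) = 1478.3/(26.8×2.60) = 21.216 K
T_out = -12.6 + 21.216 = 8.616 °C

T_out = 8.62 °C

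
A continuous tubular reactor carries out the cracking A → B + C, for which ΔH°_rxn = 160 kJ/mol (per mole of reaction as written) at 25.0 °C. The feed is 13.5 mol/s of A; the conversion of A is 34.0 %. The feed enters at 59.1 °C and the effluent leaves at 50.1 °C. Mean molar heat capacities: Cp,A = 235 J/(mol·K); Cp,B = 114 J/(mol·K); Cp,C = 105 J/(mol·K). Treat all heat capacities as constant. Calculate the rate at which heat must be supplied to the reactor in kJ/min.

Q_in = 42200 kJ/min

Extent of reaction ξ = 0.340 × 13.5 = 4.59 mol/s
Reaction term: ξ·ΔH°_rxn = 4.59 × 160 = 734.4 kJ/s
Sensible, feed 59.1→25 °C: -108.18 kJ/s
Outlet flows (mol/s): A 8.91, B 4.59, C 4.59
Sensible, products 25→50.1 °C: 77.786 kJ/s
Q = ΔH = 704 kJ/s = 704 kW
Heat supplied = 42240 kJ/min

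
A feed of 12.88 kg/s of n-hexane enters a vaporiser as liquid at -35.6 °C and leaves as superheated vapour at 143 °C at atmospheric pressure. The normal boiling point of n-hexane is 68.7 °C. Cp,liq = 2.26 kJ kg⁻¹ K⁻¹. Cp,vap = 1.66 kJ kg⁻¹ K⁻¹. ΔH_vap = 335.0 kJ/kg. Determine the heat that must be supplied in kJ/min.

Q = 536000 kJ/min

liquid -35.6→68.7 °C: 235.72 kJ/kg
vaporisation at 68.7 °C: 335 kJ/kg
vapour 68.7→143 °C: 123.34 kJ/kg
Δh = 235.72 + 335 + 123.34 = 694.06 kJ/kg
Q = ṁ·Δh = 12.88 kg/s × 694.06 kJ/kg = 8939.4 kJ/s
|Q| = 8939.4 kW = 536370 kJ/min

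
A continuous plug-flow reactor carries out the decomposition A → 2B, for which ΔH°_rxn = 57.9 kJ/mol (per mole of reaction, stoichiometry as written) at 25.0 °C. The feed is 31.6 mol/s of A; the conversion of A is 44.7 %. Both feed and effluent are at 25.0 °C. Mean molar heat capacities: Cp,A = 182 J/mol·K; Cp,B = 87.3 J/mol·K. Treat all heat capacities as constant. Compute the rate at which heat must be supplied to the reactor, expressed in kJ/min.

Extent of reaction ξ = 0.447 × 31.6 = 14.125 mol/s
Reaction term: ξ·ΔH°_rxn = 14.125 × 57.9 = 817.85 kJ/s
Q = ΔH = 817.85 kJ/s = 817.85 kW
Heat supplied = 49071 kJ/min

Q_in = 49100 kJ/min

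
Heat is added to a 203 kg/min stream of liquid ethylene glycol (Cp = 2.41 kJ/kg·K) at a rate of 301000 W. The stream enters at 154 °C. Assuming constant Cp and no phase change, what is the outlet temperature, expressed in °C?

T_out = 191 °C

Q = 301000 W = 18060 kJ/min
ΔT = Q/(ṁ·Cp) = 18060/(203×2.41) = 36.915 K
T_out = 154 + 36.915 = 190.92 °C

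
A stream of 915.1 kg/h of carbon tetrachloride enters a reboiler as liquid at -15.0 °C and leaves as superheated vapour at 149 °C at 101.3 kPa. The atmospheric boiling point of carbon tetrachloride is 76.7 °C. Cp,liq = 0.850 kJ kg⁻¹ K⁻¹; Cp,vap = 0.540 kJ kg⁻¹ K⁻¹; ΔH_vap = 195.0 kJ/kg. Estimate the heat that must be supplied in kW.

liquid -15.0→76.7 °C: 77.945 kJ/kg
vaporisation at 76.7 °C: 195 kJ/kg
vapour 76.7→149 °C: 39.042 kJ/kg
Δh = 77.945 + 195 + 39.042 = 311.99 kJ/kg
Q = ṁ·Δh = 915.1 kg/h × 311.99 kJ/kg = 285500 kJ/h
|Q| = 79.305 kW

Q = 79.3 kW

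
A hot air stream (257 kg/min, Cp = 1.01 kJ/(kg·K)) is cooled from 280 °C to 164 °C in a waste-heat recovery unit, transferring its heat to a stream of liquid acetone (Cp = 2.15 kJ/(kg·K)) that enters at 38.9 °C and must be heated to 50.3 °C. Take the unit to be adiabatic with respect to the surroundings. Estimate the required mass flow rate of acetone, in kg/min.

Heat released by hot stream: Q = 257 × 1.01 × (280 − 164) = 30110 kJ/min
Energy balance on cold side (adiabatic exchanger): Q = ṁ_c·Cp_c·(T_c,out − T_c,in)
ṁ_c = 30110 / [2.15 × (50.3 − 38.9)] = 1228.5 kg/min

ṁ_c = 1230 kg/min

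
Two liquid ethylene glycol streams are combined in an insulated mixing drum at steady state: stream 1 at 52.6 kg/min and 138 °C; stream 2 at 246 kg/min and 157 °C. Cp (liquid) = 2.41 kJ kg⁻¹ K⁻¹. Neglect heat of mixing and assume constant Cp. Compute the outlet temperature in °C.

T_out = 154 °C

No heat crosses the boundary, so H_out = H_in.
Σ ṁᵢCp,ᵢTᵢ = 52.6×2.41×138 + 246×2.41×157 = 110570
Σ ṁᵢCp,ᵢ = 52.6×2.41 + 246×2.41 = 719.63
T_out = 110570 / 719.63 = 153.65 °C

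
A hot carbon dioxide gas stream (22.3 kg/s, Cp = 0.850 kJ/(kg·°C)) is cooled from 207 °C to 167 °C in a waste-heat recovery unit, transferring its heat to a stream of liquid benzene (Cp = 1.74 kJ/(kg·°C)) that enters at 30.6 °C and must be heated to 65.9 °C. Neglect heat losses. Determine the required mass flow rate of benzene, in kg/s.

ṁ_c = 12.3 kg/s

Heat released by hot stream: Q = 22.3 × 0.850 × (207 − 167) = 758.2 kJ/s
Energy balance on cold side (adiabatic exchanger): Q = ṁ_c·Cp_c·(T_c,out − T_c,in)
ṁ_c = 758.2 / [1.74 × (65.9 − 30.6)] = 12.344 kg/s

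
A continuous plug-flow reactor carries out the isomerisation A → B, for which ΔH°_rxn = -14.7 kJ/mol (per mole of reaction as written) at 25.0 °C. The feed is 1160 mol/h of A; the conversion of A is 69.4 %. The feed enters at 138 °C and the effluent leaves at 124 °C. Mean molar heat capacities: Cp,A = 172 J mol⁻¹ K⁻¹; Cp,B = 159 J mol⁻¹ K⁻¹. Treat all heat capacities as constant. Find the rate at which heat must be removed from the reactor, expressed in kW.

Q_out = 4.35 kW

Extent of reaction ξ = 0.694 × 1160 = 805.04 mol/h
Reaction term: ξ·ΔH°_rxn = 805.04 × -14.7 = -11834 kJ/h
Sensible, feed 138→25 °C: -22546 kJ/h
Outlet flows (mol/h): A 354.96, B 805.04
Sensible, products 25→124 °C: 18716 kJ/h
Q = ΔH = -15663 kJ/h = -4.351 kW
Heat removed = 4.351 kW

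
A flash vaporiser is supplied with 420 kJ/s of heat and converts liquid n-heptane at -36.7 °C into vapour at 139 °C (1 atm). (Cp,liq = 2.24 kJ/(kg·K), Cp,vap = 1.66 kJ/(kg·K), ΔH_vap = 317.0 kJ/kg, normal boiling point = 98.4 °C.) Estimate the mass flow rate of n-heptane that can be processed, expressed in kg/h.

ṁ = 2200 kg/h

Δh = 2.24×(98.4−-36.7) + 317.0 + 1.66×(139−98.4) = 687.02 kJ/kg
Q = 420 kJ/s = 420 kJ/s = 1.512e+06 kJ/h
ṁ = Q/Δh = 1.512e+06 / 687.02 = 2200.8 kg/h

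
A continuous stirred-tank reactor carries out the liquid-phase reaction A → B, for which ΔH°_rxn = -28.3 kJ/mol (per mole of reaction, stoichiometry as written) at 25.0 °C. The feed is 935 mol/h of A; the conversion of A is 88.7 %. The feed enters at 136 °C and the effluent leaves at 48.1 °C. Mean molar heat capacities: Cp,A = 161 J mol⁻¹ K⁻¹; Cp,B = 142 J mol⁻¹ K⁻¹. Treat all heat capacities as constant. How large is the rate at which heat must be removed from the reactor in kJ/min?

Q_out = 618 kJ/min

Extent of reaction ξ = 0.887 × 935 = 829.35 mol/h
Reaction term: ξ·ΔH°_rxn = 829.35 × -28.3 = -23470 kJ/h
Sensible, feed 136→25 °C: -16709 kJ/h
Outlet flows (mol/h): A 105.65, B 829.35
Sensible, products 25→48.1 °C: 3113.4 kJ/h
Q = ΔH = -37066 kJ/h = -10.296 kW
Heat removed = 617.77 kJ/min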